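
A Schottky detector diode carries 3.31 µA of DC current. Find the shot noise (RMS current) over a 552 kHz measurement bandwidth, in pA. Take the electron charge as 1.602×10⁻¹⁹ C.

I_n = √(2qI·B)
2qI·B = 2 × 1.602×10⁻¹⁹ × 3.31×10⁻⁶ × 5.52×10⁵ = 5.85×10⁻¹⁹ A²
I_n = √(5.85×10⁻¹⁹) = 7.65×10⁻¹⁰ A = 765 pA

765 pA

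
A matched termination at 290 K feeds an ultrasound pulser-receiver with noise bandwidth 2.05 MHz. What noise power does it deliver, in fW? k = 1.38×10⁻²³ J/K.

P_n = kTB = 1.38×10⁻²³ × 290 × 2.05×10⁶ = 8.20×10⁻¹⁵ W = 8.20 fW

8.20 fW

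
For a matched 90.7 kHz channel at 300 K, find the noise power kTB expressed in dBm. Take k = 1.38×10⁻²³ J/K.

P_n = kTB = 1.38×10⁻²³ × 300 × 9.07×10⁴ = 3.75×10⁻¹⁶ W
In dBm: 10 log₁₀(3.75×10⁻¹⁶ / 10⁻³) = −124.3 dBm

−124.3 dBm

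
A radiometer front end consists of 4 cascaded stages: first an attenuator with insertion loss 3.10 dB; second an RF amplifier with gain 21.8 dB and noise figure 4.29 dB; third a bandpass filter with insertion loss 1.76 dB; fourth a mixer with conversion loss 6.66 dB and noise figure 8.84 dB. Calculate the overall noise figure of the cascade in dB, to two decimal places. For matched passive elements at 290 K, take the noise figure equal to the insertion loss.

Convert to linear (a loss of L dB is a gain of −L dB): F_i = 10^(NF_i/10), G_i = 10^(G_i,dB/10)
  Stage 1: F_1 = 10^(3.10/10) = 2.042, G_1 = 10^(−3.10/10) = 0.4898
  Stage 2: F_2 = 10^(4.29/10) = 2.685, G_2 = 10^(21.8/10) = 151.4
  Stage 3: F_3 = 10^(1.76/10) = 1.500, G_3 = 10^(−1.76/10) = 0.6668
  Stage 4: F_4 = 10^(8.84/10) = 7.656, G_4 = 10^(−6.66/10) = 0.2158
Friis cascade:
  F = 2.042 + (2.685 − 1)/0.4898 + (1.500 − 1)/74.13 + (7.656 − 1)/49.43 = 5.624
NF = 10 log₁₀(5.624) = 7.50 dB

7.50 dB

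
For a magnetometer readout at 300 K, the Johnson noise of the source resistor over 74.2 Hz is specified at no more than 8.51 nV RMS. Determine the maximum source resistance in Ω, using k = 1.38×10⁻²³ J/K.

Johnson–Nyquist: V_n = √(4kTRB) ⇒ R = V_n² / (4kTB)
4kTB = 4 × 1.38×10⁻²³ × 300 × 7.42×10¹ = 1.23×10⁻¹⁸
R = (8.51×10⁻⁹)² / 1.23×10⁻¹⁸ = 5.89×10¹ Ω = 58.9 Ω

58.9 Ω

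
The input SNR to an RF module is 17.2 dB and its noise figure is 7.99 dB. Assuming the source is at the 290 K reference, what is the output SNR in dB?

By definition F = SNR_in/SNR_out, so in dB: SNR_out = SNR_in − NF
SNR_out = 17.2 − 7.99 = 9.21 dB

9.21 dB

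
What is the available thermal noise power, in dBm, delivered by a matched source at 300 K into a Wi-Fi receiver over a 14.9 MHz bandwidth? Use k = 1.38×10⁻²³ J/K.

P_n = kTB = 1.38×10⁻²³ × 300 × 1.49×10⁷ = 6.17×10⁻¹⁴ W
In dBm: 10 log₁₀(6.17×10⁻¹⁴ / 10⁻³) = −102.1 dBm

−102.1 dBm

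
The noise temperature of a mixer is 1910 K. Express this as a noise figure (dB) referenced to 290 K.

8.80 dB

F = 1 + T_e/T₀ = 1 + 1910/290 = 7.58621
NF = 10 log₁₀(7.58621) = 8.80 dB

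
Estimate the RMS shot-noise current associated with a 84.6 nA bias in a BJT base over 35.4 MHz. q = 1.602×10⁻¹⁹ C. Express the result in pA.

I_n = √(2qI·B)
2qI·B = 2 × 1.602×10⁻¹⁹ × 8.46×10⁻⁸ × 3.54×10⁷ = 9.60×10⁻¹⁹ A²
I_n = √(9.60×10⁻¹⁹) = 9.80×10⁻¹⁰ A = 980 pA

980 pA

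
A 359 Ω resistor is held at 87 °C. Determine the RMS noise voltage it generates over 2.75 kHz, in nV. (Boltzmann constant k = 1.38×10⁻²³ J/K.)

140 nV

T = 87 °C + 273.15 = 360.15 K
V_n = √(4kTRB)
4kTRB = 4 × 1.38×10⁻²³ × 360.15 × 3.59×10² × 2.75×10³ = 1.96×10⁻¹⁴ V²
V_n = √(1.96×10⁻¹⁴) = 1.40×10⁻⁷ V = 140 nV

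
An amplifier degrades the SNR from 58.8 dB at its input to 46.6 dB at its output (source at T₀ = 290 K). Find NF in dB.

NF (dB) = SNR_in(dB) − SNR_out(dB) when the source is at T₀
NF = 58.8 − 46.6 = 12.2 dB

12.2 dB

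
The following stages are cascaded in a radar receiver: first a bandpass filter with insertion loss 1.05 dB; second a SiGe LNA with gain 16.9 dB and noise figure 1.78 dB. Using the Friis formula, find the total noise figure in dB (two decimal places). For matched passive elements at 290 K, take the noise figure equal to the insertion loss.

Convert to linear (a loss of L dB is a gain of −L dB): F_i = 10^(NF_i/10), G_i = 10^(G_i,dB/10)
  Stage 1: F_1 = 10^(1.05/10) = 1.274, G_1 = 10^(−1.05/10) = 0.7852
  Stage 2: F_2 = 10^(1.78/10) = 1.507, G_2 = 10^(16.9/10) = 48.98
Friis cascade:
  F = 1.274 + (1.507 − 1)/0.7852 = 1.919
NF = 10 log₁₀(1.919) = 2.83 dB

2.83 dB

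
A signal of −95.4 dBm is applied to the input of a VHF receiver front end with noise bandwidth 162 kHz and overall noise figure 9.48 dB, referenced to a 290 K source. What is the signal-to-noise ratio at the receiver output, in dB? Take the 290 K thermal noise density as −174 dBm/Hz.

Noise floor: N = −174 + 10 log₁₀(B) + NF
10 log₁₀(1.62×10⁵) = 52.1 dB
N = −174 + 52.1 + 9.48 = −112.42 dBm
SNR = P_sig − N = −95.4 − (−112.42) = 17.02 dB → 17.0 dB

17.0 dB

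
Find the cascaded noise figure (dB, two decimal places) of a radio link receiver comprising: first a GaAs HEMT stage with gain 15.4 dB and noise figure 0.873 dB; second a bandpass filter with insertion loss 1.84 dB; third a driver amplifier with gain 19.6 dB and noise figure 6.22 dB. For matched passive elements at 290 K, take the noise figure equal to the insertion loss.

Convert to linear (a loss of L dB is a gain of −L dB): F_i = 10^(NF_i/10), G_i = 10^(G_i,dB/10)
  Stage 1: F_1 = 10^(0.873/10) = 1.223, G_1 = 10^(15.4/10) = 34.67
  Stage 2: F_2 = 10^(1.84/10) = 1.528, G_2 = 10^(−1.84/10) = 0.6546
  Stage 3: F_3 = 10^(6.22/10) = 4.188, G_3 = 10^(19.6/10) = 91.20
Friis cascade:
  F = 1.223 + (1.528 − 1)/34.67 + (4.188 − 1)/22.70 = 1.378
NF = 10 log₁₀(1.378) = 1.39 dB

1.39 dB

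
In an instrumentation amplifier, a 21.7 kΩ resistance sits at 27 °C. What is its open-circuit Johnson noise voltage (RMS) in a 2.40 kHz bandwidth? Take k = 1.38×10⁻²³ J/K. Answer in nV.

929 nV

T = 27 °C + 273.15 = 300.15 K
V_n = √(4kTRB)
4kTRB = 4 × 1.38×10⁻²³ × 300.15 × 2.17×10⁴ × 2.40×10³ = 8.63×10⁻¹³ V²
V_n = √(8.63×10⁻¹³) = 9.29×10⁻⁷ V = 929 nV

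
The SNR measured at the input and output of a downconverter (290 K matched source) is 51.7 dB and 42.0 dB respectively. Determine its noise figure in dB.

NF (dB) = SNR_in(dB) − SNR_out(dB) when the source is at T₀
NF = 51.7 − 42.0 = 9.7 dB

9.7 dB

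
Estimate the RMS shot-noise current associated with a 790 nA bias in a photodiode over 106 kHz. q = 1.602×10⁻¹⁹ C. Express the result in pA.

164 pA

I_n = √(2qI·B)
2qI·B = 2 × 1.602×10⁻¹⁹ × 7.90×10⁻⁷ × 1.06×10⁵ = 2.68×10⁻²⁰ A²
I_n = √(2.68×10⁻²⁰) = 1.64×10⁻¹⁰ A = 164 pA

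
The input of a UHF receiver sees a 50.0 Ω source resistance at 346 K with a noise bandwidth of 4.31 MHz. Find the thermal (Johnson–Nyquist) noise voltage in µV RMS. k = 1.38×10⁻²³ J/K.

V_n = √(4kTRB)
4kTRB = 4 × 1.38×10⁻²³ × 346 × 5.00×10¹ × 4.31×10⁶ = 4.12×10⁻¹² V²
V_n = √(4.12×10⁻¹²) = 2.03×10⁻⁶ V = 2.03 µV

2.03 µV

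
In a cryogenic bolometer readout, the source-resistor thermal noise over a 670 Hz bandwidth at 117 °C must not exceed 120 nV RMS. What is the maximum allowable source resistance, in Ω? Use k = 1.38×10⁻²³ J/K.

998 Ω

T = 117 °C + 273.15 = 390.15 K
Johnson–Nyquist: V_n = √(4kTRB) ⇒ R = V_n² / (4kTB)
4kTB = 4 × 1.38×10⁻²³ × 390.15 × 6.70×10² = 1.44×10⁻¹⁷
R = (1.20×10⁻⁷)² / 1.44×10⁻¹⁷ = 9.98×10² Ω = 998 Ω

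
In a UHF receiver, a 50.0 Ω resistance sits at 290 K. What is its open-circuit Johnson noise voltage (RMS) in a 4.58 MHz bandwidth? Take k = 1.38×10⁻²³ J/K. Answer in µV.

V_n = √(4kTRB)
4kTRB = 4 × 1.38×10⁻²³ × 290 × 5.00×10¹ × 4.58×10⁶ = 3.67×10⁻¹² V²
V_n = √(3.67×10⁻¹²) = 1.91×10⁻⁶ V = 1.91 µV

1.91 µV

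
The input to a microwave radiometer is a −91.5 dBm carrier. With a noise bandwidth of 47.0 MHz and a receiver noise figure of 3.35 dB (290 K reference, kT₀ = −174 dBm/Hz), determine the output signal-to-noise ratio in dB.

2.4 dB

Noise floor: N = −174 + 10 log₁₀(B) + NF
10 log₁₀(4.70×10⁷) = 76.72 dB
N = −174 + 76.72 + 3.35 = −93.93 dBm
SNR = P_sig − N = −91.5 − (−93.93) = 2.43 dB → 2.4 dB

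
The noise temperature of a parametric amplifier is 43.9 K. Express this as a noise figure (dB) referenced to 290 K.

0.612 dB

F = 1 + T_e/T₀ = 1 + 43.9/290 = 1.15138
NF = 10 log₁₀(1.15138) = 0.612 dB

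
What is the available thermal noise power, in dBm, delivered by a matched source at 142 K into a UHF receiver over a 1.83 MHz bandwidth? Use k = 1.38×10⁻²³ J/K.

P_n = kTB = 1.38×10⁻²³ × 142 × 1.83×10⁶ = 3.59×10⁻¹⁵ W
In dBm: 10 log₁₀(3.59×10⁻¹⁵ / 10⁻³) = −114.5 dBm

−114.5 dBm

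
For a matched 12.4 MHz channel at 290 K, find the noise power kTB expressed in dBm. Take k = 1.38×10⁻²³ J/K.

P_n = kTB = 1.38×10⁻²³ × 290 × 1.24×10⁷ = 4.96×10⁻¹⁴ W
In dBm: 10 log₁₀(4.96×10⁻¹⁴ / 10⁻³) = −103.0 dBm

−103.0 dBm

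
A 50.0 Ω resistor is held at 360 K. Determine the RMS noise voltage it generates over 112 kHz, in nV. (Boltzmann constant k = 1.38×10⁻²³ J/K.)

334 nV

V_n = √(4kTRB)
4kTRB = 4 × 1.38×10⁻²³ × 360 × 5.00×10¹ × 1.12×10⁵ = 1.11×10⁻¹³ V²
V_n = √(1.11×10⁻¹³) = 3.34×10⁻⁷ V = 334 nV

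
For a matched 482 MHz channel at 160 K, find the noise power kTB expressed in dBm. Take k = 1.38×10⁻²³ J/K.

−89.7 dBm

P_n = kTB = 1.38×10⁻²³ × 160 × 4.82×10⁸ = 1.06×10⁻¹² W
In dBm: 10 log₁₀(1.06×10⁻¹² / 10⁻³) = −89.7 dBm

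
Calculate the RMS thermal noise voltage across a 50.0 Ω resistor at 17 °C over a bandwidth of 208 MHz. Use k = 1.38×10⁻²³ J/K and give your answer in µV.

T = 17 °C + 273.15 = 290.15 K
V_n = √(4kTRB)
4kTRB = 4 × 1.38×10⁻²³ × 290.15 × 5.00×10¹ × 2.08×10⁸ = 1.67×10⁻¹⁰ V²
V_n = √(1.67×10⁻¹⁰) = 1.29×10⁻⁵ V = 12.9 µV

12.9 µV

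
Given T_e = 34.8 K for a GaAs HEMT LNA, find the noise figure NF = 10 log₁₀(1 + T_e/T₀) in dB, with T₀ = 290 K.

0.492 dB

F = 1 + T_e/T₀ = 1 + 34.8/290 = 1.12
NF = 10 log₁₀(1.12) = 0.492 dB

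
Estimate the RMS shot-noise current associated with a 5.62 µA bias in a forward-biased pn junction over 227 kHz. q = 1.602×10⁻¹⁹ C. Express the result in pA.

639 pA

I_n = √(2qI·B)
2qI·B = 2 × 1.602×10⁻¹⁹ × 5.62×10⁻⁶ × 2.27×10⁵ = 4.09×10⁻¹⁹ A²
I_n = √(4.09×10⁻¹⁹) = 6.39×10⁻¹⁰ A = 639 pA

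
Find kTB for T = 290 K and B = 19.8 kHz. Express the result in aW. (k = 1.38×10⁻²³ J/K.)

P_n = kTB = 1.38×10⁻²³ × 290 × 1.98×10⁴ = 7.92×10⁻¹⁷ W = 79.2 aW

79.2 aW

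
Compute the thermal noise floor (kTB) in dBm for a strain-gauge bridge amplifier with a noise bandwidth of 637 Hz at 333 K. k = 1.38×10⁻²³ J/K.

P_n = kTB = 1.38×10⁻²³ × 333 × 6.37×10² = 2.93×10⁻¹⁸ W
In dBm: 10 log₁₀(2.93×10⁻¹⁸ / 10⁻³) = −145.3 dBm

−145.3 dBm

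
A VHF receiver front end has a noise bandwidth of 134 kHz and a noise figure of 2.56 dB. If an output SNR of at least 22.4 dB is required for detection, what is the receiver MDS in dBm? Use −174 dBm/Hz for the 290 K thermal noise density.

−97.8 dBm

Sensitivity = −174 + 10 log₁₀(B) + NF + SNR_min
= −174 + 51.27 + 2.56 + 22.4
= −97.77 dBm → −97.8 dBm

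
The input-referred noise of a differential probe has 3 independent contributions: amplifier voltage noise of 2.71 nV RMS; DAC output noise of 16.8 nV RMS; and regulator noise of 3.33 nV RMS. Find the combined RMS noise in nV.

17.3 nV

Uncorrelated sources add in power (mean-square): V_tot = √(ΣV_i²)
V_tot = √[(2.71×10⁻⁹)² + (1.68×10⁻⁸)² + (3.33×10⁻⁹)²] = 1.73×10⁻⁸ V = 17.3 nV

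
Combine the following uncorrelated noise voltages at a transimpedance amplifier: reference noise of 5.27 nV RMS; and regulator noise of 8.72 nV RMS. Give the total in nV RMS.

10.2 nV

Uncorrelated sources add in power (mean-square): V_tot = √(ΣV_i²)
V_tot = √[(5.27×10⁻⁹)² + (8.72×10⁻⁹)²] = 1.02×10⁻⁸ V = 10.2 nV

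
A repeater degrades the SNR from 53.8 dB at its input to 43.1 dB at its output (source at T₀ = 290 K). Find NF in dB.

NF (dB) = SNR_in(dB) − SNR_out(dB) when the source is at T₀
NF = 53.8 − 43.1 = 10.7 dB

10.7 dB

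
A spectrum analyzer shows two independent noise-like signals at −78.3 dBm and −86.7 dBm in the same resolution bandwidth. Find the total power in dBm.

Convert to linear, add, convert back:
P₁ = 1.48×10⁻¹¹ W, P₂ = 2.14×10⁻¹² W
P_tot = 1.69×10⁻¹¹ W → 10 log₁₀(P_tot / 10⁻³) = −77.7 dBm

−77.7 dBm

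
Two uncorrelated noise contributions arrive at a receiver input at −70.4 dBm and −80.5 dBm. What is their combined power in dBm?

−70.0 dBm

Convert to linear, add, convert back:
P₁ = 9.12×10⁻¹¹ W, P₂ = 8.91×10⁻¹² W
P_tot = 1.00×10⁻¹⁰ W → 10 log₁₀(P_tot / 10⁻³) = −70.0 dBm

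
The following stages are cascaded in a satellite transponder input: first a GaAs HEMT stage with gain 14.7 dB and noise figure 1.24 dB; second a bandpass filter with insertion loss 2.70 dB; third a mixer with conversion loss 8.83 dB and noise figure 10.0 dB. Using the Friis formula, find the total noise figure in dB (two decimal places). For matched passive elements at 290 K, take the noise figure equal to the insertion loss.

Convert to linear (a loss of L dB is a gain of −L dB): F_i = 10^(NF_i/10), G_i = 10^(G_i,dB/10)
  Stage 1: F_1 = 10^(1.24/10) = 1.330, G_1 = 10^(14.7/10) = 29.51
  Stage 2: F_2 = 10^(2.70/10) = 1.862, G_2 = 10^(−2.70/10) = 0.5370
  Stage 3: F_3 = 10^(10.0/10) = 10.00, G_3 = 10^(−8.83/10) = 0.1309
Friis cascade:
  F = 1.330 + (1.862 − 1)/29.51 + (10.00 − 1)/15.85 = 1.928
NF = 10 log₁₀(1.928) = 2.85 dB

2.85 dB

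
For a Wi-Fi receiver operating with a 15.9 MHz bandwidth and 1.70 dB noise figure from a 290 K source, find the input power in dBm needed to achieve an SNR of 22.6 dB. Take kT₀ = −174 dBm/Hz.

Sensitivity = −174 + 10 log₁₀(B) + NF + SNR_min
= −174 + 72.01 + 1.70 + 22.6
= −77.69 dBm → −77.7 dBm

−77.7 dBm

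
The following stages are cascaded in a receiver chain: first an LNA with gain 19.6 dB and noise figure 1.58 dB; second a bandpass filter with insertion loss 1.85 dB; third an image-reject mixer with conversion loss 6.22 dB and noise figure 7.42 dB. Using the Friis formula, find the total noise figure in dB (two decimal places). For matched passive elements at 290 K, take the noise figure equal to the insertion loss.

1.82 dB

Convert to linear (a loss of L dB is a gain of −L dB): F_i = 10^(NF_i/10), G_i = 10^(G_i,dB/10)
  Stage 1: F_1 = 10^(1.58/10) = 1.439, G_1 = 10^(19.6/10) = 91.20
  Stage 2: F_2 = 10^(1.85/10) = 1.531, G_2 = 10^(−1.85/10) = 0.6531
  Stage 3: F_3 = 10^(7.42/10) = 5.521, G_3 = 10^(−6.22/10) = 0.2388
Friis cascade:
  F = 1.439 + (1.531 − 1)/91.20 + (5.521 − 1)/59.57 = 1.521
NF = 10 log₁₀(1.521) = 1.82 dB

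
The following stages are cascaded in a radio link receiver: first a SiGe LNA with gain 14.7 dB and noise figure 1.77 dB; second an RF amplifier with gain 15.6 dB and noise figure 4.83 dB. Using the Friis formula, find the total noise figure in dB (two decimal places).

1.97 dB

Convert to linear (a loss of L dB is a gain of −L dB): F_i = 10^(NF_i/10), G_i = 10^(G_i,dB/10)
  Stage 1: F_1 = 10^(1.77/10) = 1.503, G_1 = 10^(14.7/10) = 29.51
  Stage 2: F_2 = 10^(4.83/10) = 3.041, G_2 = 10^(15.6/10) = 36.31
Friis cascade:
  F = 1.503 + (3.041 − 1)/29.51 = 1.572
NF = 10 log₁₀(1.572) = 1.97 dB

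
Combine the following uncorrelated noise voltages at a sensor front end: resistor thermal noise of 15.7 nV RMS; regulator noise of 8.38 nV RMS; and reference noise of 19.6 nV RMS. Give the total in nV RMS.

Uncorrelated sources add in power (mean-square): V_tot = √(ΣV_i²)
V_tot = √[(1.57×10⁻⁸)² + (8.38×10⁻⁹)² + (1.96×10⁻⁸)²] = 2.65×10⁻⁸ V = 26.5 nV

26.5 nV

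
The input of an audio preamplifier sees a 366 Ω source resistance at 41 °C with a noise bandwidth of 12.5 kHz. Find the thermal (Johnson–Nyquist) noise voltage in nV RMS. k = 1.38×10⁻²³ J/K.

T = 41 °C + 273.15 = 314.15 K
V_n = √(4kTRB)
4kTRB = 4 × 1.38×10⁻²³ × 314.15 × 3.66×10² × 1.25×10⁴ = 7.93×10⁻¹⁴ V²
V_n = √(7.93×10⁻¹⁴) = 2.82×10⁻⁷ V = 282 nV

282 nV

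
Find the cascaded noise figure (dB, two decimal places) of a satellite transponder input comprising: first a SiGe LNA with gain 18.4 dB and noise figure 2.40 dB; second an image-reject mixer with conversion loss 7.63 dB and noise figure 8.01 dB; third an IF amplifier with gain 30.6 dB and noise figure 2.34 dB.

2.73 dB

Convert to linear (a loss of L dB is a gain of −L dB): F_i = 10^(NF_i/10), G_i = 10^(G_i,dB/10)
  Stage 1: F_1 = 10^(2.40/10) = 1.738, G_1 = 10^(18.4/10) = 69.18
  Stage 2: F_2 = 10^(8.01/10) = 6.324, G_2 = 10^(−7.63/10) = 0.1726
  Stage 3: F_3 = 10^(2.34/10) = 1.714, G_3 = 10^(30.6/10) = 1148
Friis cascade:
  F = 1.738 + (6.324 − 1)/69.18 + (1.714 − 1)/11.94 = 1.875
NF = 10 log₁₀(1.875) = 2.73 dB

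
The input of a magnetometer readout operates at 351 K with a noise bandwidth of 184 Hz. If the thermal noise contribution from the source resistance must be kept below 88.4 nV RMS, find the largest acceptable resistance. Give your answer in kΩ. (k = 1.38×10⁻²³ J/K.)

Johnson–Nyquist: V_n = √(4kTRB) ⇒ R = V_n² / (4kTB)
4kTB = 4 × 1.38×10⁻²³ × 351 × 1.84×10² = 3.57×10⁻¹⁸
R = (8.84×10⁻⁸)² / 3.57×10⁻¹⁸ = 2.19×10³ Ω = 2.19 kΩ

2.19 kΩ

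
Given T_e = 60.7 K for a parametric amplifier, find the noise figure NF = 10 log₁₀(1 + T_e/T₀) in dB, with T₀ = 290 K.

F = 1 + T_e/T₀ = 1 + 60.7/290 = 1.20931
NF = 10 log₁₀(1.20931) = 0.825 dB

0.825 dB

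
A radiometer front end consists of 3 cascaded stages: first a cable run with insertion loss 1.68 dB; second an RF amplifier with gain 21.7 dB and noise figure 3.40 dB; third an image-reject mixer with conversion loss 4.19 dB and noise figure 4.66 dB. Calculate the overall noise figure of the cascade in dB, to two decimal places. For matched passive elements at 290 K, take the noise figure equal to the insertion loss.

Convert to linear (a loss of L dB is a gain of −L dB): F_i = 10^(NF_i/10), G_i = 10^(G_i,dB/10)
  Stage 1: F_1 = 10^(1.68/10) = 1.472, G_1 = 10^(−1.68/10) = 0.6792
  Stage 2: F_2 = 10^(3.40/10) = 2.188, G_2 = 10^(21.7/10) = 147.9
  Stage 3: F_3 = 10^(4.66/10) = 2.924, G_3 = 10^(−4.19/10) = 0.3811
Friis cascade:
  F = 1.472 + (2.188 − 1)/0.6792 + (2.924 − 1)/100.5 = 3.240
NF = 10 log₁₀(3.240) = 5.11 dB

5.11 dB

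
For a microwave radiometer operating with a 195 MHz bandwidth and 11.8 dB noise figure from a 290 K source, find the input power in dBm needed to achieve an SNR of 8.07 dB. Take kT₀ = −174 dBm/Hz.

−71.2 dBm

Sensitivity = −174 + 10 log₁₀(B) + NF + SNR_min
= −174 + 82.9 + 11.8 + 8.07
= −71.23 dBm → −71.2 dBm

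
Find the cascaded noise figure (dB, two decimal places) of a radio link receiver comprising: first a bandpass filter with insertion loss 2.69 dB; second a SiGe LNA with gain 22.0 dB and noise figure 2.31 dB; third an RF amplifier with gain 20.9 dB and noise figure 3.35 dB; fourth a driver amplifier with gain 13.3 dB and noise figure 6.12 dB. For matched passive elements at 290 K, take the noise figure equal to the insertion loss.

5.02 dB

Convert to linear (a loss of L dB is a gain of −L dB): F_i = 10^(NF_i/10), G_i = 10^(G_i,dB/10)
  Stage 1: F_1 = 10^(2.69/10) = 1.858, G_1 = 10^(−2.69/10) = 0.5383
  Stage 2: F_2 = 10^(2.31/10) = 1.702, G_2 = 10^(22.0/10) = 158.5
  Stage 3: F_3 = 10^(3.35/10) = 2.163, G_3 = 10^(20.9/10) = 123.0
  Stage 4: F_4 = 10^(6.12/10) = 4.093, G_4 = 10^(13.3/10) = 21.38
Friis cascade:
  F = 1.858 + (1.702 − 1)/0.5383 + (2.163 − 1)/85.31 + (4.093 − 1)/1.050×10⁴ = 3.176
NF = 10 log₁₀(3.176) = 5.02 dB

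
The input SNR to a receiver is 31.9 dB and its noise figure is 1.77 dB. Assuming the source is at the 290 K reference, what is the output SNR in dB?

By definition F = SNR_in/SNR_out, so in dB: SNR_out = SNR_in − NF
SNR_out = 31.9 − 1.77 = 30.13 dB

30.13 dB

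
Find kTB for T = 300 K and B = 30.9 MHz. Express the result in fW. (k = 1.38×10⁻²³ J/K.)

P_n = kTB = 1.38×10⁻²³ × 300 × 3.09×10⁷ = 1.28×10⁻¹³ W = 128 fW

128 fW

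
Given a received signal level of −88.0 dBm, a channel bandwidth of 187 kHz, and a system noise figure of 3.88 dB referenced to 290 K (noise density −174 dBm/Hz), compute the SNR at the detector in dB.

Noise floor: N = −174 + 10 log₁₀(B) + NF
10 log₁₀(1.87×10⁵) = 52.72 dB
N = −174 + 52.72 + 3.88 = −117.40 dBm
SNR = P_sig − N = −88.0 − (−117.40) = 29.40 dB → 29.4 dB

29.4 dB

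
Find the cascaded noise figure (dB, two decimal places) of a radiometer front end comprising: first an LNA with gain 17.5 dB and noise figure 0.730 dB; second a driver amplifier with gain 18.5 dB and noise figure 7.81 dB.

1.05 dB

Convert to linear (a loss of L dB is a gain of −L dB): F_i = 10^(NF_i/10), G_i = 10^(G_i,dB/10)
  Stage 1: F_1 = 10^(0.730/10) = 1.183, G_1 = 10^(17.5/10) = 56.23
  Stage 2: F_2 = 10^(7.81/10) = 6.039, G_2 = 10^(18.5/10) = 70.79
Friis cascade:
  F = 1.183 + (6.039 − 1)/56.23 = 1.273
NF = 10 log₁₀(1.273) = 1.05 dB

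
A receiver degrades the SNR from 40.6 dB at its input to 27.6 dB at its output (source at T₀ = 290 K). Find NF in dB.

NF (dB) = SNR_in(dB) − SNR_out(dB) when the source is at T₀
NF = 40.6 − 27.6 = 13.0 dB

13.0 dB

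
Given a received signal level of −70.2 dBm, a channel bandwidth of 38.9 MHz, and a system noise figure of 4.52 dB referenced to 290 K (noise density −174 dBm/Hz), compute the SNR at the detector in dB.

Noise floor: N = −174 + 10 log₁₀(B) + NF
10 log₁₀(3.89×10⁷) = 75.9 dB
N = −174 + 75.9 + 4.52 = −93.58 dBm
SNR = P_sig − N = −70.2 − (−93.58) = 23.38 dB → 23.4 dB

23.4 dB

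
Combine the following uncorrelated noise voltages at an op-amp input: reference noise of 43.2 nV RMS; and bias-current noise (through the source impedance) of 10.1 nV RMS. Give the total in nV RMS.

44.4 nV

Uncorrelated sources add in power (mean-square): V_tot = √(ΣV_i²)
V_tot = √[(4.32×10⁻⁸)² + (1.01×10⁻⁸)²] = 4.44×10⁻⁸ V = 44.4 nV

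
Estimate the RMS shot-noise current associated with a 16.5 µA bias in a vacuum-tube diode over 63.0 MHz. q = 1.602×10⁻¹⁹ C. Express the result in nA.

18.2 nA

I_n = √(2qI·B)
2qI·B = 2 × 1.602×10⁻¹⁹ × 1.65×10⁻⁵ × 6.30×10⁷ = 3.33×10⁻¹⁶ A²
I_n = √(3.33×10⁻¹⁶) = 1.82×10⁻⁸ A = 18.2 nA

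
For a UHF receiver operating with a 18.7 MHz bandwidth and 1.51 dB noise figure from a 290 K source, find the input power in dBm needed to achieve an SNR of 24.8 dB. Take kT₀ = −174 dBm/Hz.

−75.0 dBm

Sensitivity = −174 + 10 log₁₀(B) + NF + SNR_min
= −174 + 72.72 + 1.51 + 24.8
= −74.97 dBm → −75.0 dBm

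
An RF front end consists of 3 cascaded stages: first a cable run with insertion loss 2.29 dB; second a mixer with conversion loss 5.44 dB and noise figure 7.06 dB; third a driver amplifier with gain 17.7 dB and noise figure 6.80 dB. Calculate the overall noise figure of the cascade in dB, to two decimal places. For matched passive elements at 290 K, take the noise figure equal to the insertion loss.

14.92 dB

Convert to linear (a loss of L dB is a gain of −L dB): F_i = 10^(NF_i/10), G_i = 10^(G_i,dB/10)
  Stage 1: F_1 = 10^(2.29/10) = 1.694, G_1 = 10^(−2.29/10) = 0.5902
  Stage 2: F_2 = 10^(7.06/10) = 5.082, G_2 = 10^(−5.44/10) = 0.2858
  Stage 3: F_3 = 10^(6.80/10) = 4.786, G_3 = 10^(17.7/10) = 58.88
Friis cascade:
  F = 1.694 + (5.082 − 1)/0.5902 + (4.786 − 1)/0.1687 = 31.06
NF = 10 log₁₀(31.06) = 14.92 dB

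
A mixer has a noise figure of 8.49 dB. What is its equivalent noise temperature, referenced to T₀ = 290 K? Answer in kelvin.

F = 10^(8.49/10) = 7.06318
T_e = (F − 1)·T₀ = (7.06318 − 1) × 290 = 1758 K

1758 K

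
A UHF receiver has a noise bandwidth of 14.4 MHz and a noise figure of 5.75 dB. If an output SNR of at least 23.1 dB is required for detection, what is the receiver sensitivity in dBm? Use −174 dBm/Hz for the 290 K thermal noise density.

−73.6 dBm

Sensitivity = −174 + 10 log₁₀(B) + NF + SNR_min
= −174 + 71.58 + 5.75 + 23.1
= −73.57 dBm → −73.6 dBm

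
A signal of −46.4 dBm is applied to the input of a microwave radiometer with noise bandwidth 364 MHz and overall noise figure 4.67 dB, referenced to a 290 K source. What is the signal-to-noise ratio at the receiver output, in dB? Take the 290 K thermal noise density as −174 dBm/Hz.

Noise floor: N = −174 + 10 log₁₀(B) + NF
10 log₁₀(3.64×10⁸) = 85.61 dB
N = −174 + 85.61 + 4.67 = −83.72 dBm
SNR = P_sig − N = −46.4 − (−83.72) = 37.32 dB → 37.3 dB

37.3 dB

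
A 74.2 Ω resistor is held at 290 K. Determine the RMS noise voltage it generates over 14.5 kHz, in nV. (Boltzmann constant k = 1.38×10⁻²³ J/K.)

V_n = √(4kTRB)
4kTRB = 4 × 1.38×10⁻²³ × 290 × 7.42×10¹ × 1.45×10⁴ = 1.72×10⁻¹⁴ V²
V_n = √(1.72×10⁻¹⁴) = 1.31×10⁻⁷ V = 131 nV

131 nV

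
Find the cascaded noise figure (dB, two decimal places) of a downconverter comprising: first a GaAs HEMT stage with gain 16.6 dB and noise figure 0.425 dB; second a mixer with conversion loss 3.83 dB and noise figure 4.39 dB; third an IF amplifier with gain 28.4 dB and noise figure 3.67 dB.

Convert to linear (a loss of L dB is a gain of −L dB): F_i = 10^(NF_i/10), G_i = 10^(G_i,dB/10)
  Stage 1: F_1 = 10^(0.425/10) = 1.103, G_1 = 10^(16.6/10) = 45.71
  Stage 2: F_2 = 10^(4.39/10) = 2.748, G_2 = 10^(−3.83/10) = 0.4140
  Stage 3: F_3 = 10^(3.67/10) = 2.328, G_3 = 10^(28.4/10) = 691.8
Friis cascade:
  F = 1.103 + (2.748 − 1)/45.71 + (2.328 − 1)/18.92 = 1.211
NF = 10 log₁₀(1.211) = 0.83 dB

0.83 dB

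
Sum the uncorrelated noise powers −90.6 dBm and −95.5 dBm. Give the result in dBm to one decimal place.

−89.4 dBm

Convert to linear, add, convert back:
P₁ = 8.71×10⁻¹³ W, P₂ = 2.82×10⁻¹³ W
P_tot = 1.15×10⁻¹² W → 10 log₁₀(P_tot / 10⁻³) = −89.4 dBm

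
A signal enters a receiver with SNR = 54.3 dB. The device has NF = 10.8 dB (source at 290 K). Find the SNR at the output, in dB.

43.5 dB

By definition F = SNR_in/SNR_out, so in dB: SNR_out = SNR_in − NF
SNR_out = 54.3 − 10.8 = 43.5 dB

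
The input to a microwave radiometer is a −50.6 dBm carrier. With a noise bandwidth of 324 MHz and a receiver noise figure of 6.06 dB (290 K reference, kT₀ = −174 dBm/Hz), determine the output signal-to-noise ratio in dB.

32.2 dB

Noise floor: N = −174 + 10 log₁₀(B) + NF
10 log₁₀(3.24×10⁸) = 85.11 dB
N = −174 + 85.11 + 6.06 = −82.83 dBm
SNR = P_sig − N = −50.6 − (−82.83) = 32.23 dB → 32.2 dB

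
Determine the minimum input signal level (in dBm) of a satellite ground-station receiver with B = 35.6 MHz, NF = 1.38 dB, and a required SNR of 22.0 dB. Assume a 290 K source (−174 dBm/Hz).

−75.1 dBm

Sensitivity = −174 + 10 log₁₀(B) + NF + SNR_min
= −174 + 75.51 + 1.38 + 22.0
= −75.11 dBm → −75.1 dBm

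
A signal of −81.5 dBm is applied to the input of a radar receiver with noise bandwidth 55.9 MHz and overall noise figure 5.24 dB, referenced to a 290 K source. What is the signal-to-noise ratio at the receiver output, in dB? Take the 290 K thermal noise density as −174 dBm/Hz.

Noise floor: N = −174 + 10 log₁₀(B) + NF
10 log₁₀(5.59×10⁷) = 77.47 dB
N = −174 + 77.47 + 5.24 = −91.29 dBm
SNR = P_sig − N = −81.5 − (−91.29) = 9.79 dB → 9.8 dB

9.8 dB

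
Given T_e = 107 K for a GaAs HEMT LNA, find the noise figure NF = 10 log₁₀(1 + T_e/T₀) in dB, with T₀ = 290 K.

F = 1 + T_e/T₀ = 1 + 107/290 = 1.36897
NF = 10 log₁₀(1.36897) = 1.36 dB

1.36 dB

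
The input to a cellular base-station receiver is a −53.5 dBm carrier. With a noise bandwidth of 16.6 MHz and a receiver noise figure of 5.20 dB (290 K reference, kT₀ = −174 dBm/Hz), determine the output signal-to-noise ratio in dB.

Noise floor: N = −174 + 10 log₁₀(B) + NF
10 log₁₀(1.66×10⁷) = 72.2 dB
N = −174 + 72.2 + 5.20 = −96.60 dBm
SNR = P_sig − N = −53.5 − (−96.60) = 43.10 dB → 43.1 dB

43.1 dB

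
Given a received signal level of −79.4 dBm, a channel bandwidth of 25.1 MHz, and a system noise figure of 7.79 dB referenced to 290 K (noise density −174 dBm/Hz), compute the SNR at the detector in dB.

12.8 dB

Noise floor: N = −174 + 10 log₁₀(B) + NF
10 log₁₀(2.51×10⁷) = 74 dB
N = −174 + 74 + 7.79 = −92.21 dBm
SNR = P_sig − N = −79.4 − (−92.21) = 12.81 dB → 12.8 dB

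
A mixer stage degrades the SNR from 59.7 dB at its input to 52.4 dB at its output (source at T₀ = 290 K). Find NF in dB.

NF (dB) = SNR_in(dB) − SNR_out(dB) when the source is at T₀
NF = 59.7 − 52.4 = 7.3 dB

7.3 dB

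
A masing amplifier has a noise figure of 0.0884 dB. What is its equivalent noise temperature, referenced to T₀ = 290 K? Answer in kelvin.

F = 10^(0.0884/10) = 1.02056
T_e = (F − 1)·T₀ = (1.02056 − 1) × 290 = 5.96 K

5.96 K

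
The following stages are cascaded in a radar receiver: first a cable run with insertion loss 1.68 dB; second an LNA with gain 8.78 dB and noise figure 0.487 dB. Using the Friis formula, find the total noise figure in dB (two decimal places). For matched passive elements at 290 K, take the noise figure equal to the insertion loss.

Convert to linear (a loss of L dB is a gain of −L dB): F_i = 10^(NF_i/10), G_i = 10^(G_i,dB/10)
  Stage 1: F_1 = 10^(1.68/10) = 1.472, G_1 = 10^(−1.68/10) = 0.6792
  Stage 2: F_2 = 10^(0.487/10) = 1.119, G_2 = 10^(8.78/10) = 7.551
Friis cascade:
  F = 1.472 + (1.119 − 1)/0.6792 = 1.647
NF = 10 log₁₀(1.647) = 2.17 dB

2.17 dB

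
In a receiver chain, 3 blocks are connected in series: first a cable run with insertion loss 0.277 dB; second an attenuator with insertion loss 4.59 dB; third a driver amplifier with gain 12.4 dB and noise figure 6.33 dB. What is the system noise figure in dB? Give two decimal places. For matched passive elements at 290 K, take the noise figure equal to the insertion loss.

11.20 dB

Convert to linear (a loss of L dB is a gain of −L dB): F_i = 10^(NF_i/10), G_i = 10^(G_i,dB/10)
  Stage 1: F_1 = 10^(0.277/10) = 1.066, G_1 = 10^(−0.277/10) = 0.9382
  Stage 2: F_2 = 10^(4.59/10) = 2.877, G_2 = 10^(−4.59/10) = 0.3475
  Stage 3: F_3 = 10^(6.33/10) = 4.295, G_3 = 10^(12.4/10) = 17.38
Friis cascade:
  F = 1.066 + (2.877 − 1)/0.9382 + (4.295 − 1)/0.3261 = 13.17
NF = 10 log₁₀(13.17) = 11.20 dB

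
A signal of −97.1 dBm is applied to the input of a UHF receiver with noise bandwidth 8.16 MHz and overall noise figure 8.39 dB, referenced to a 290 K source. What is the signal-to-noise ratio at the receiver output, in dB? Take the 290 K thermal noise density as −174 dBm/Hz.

−0.6 dB

Noise floor: N = −174 + 10 log₁₀(B) + NF
10 log₁₀(8.16×10⁶) = 69.12 dB
N = −174 + 69.12 + 8.39 = −96.49 dBm
SNR = P_sig − N = −97.1 − (−96.49) = −0.61 dB → −0.6 dB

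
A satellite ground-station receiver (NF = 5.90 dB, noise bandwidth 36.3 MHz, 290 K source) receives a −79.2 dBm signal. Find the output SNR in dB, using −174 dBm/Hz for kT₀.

Noise floor: N = −174 + 10 log₁₀(B) + NF
10 log₁₀(3.63×10⁷) = 75.6 dB
N = −174 + 75.6 + 5.90 = −92.50 dBm
SNR = P_sig − N = −79.2 − (−92.50) = 13.30 dB → 13.3 dB

13.3 dB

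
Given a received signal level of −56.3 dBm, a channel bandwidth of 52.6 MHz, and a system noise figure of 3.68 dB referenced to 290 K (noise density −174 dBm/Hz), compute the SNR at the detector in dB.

Noise floor: N = −174 + 10 log₁₀(B) + NF
10 log₁₀(5.26×10⁷) = 77.21 dB
N = −174 + 77.21 + 3.68 = −93.11 dBm
SNR = P_sig − N = −56.3 − (−93.11) = 36.81 dB → 36.8 dB

36.8 dB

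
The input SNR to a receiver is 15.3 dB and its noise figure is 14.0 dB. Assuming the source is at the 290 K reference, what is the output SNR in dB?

By definition F = SNR_in/SNR_out, so in dB: SNR_out = SNR_in − NF
SNR_out = 15.3 − 14.0 = 1.3 dB

1.3 dB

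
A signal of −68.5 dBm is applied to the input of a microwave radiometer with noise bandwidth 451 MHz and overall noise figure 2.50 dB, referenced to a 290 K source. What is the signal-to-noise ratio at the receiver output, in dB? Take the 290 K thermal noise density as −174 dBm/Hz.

16.5 dB

Noise floor: N = −174 + 10 log₁₀(B) + NF
10 log₁₀(4.51×10⁸) = 86.54 dB
N = −174 + 86.54 + 2.50 = −84.96 dBm
SNR = P_sig − N = −68.5 − (−84.96) = 16.46 dB → 16.5 dB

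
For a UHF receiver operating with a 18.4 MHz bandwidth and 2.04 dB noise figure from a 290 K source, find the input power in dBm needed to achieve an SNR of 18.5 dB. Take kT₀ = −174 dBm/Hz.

Sensitivity = −174 + 10 log₁₀(B) + NF + SNR_min
= −174 + 72.65 + 2.04 + 18.5
= −80.81 dBm → −80.8 dBm

−80.8 dBm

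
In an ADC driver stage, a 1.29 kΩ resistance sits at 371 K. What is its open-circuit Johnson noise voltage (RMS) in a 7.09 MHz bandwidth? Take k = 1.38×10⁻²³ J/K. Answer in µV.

V_n = √(4kTRB)
4kTRB = 4 × 1.38×10⁻²³ × 371 × 1.29×10³ × 7.09×10⁶ = 1.87×10⁻¹⁰ V²
V_n = √(1.87×10⁻¹⁰) = 1.37×10⁻⁵ V = 13.7 µV

13.7 µV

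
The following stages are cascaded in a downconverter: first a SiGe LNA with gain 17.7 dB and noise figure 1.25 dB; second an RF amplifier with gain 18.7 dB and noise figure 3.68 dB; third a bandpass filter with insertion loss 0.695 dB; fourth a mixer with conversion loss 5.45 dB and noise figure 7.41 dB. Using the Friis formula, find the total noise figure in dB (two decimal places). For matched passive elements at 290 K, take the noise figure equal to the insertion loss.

1.33 dB

Convert to linear (a loss of L dB is a gain of −L dB): F_i = 10^(NF_i/10), G_i = 10^(G_i,dB/10)
  Stage 1: F_1 = 10^(1.25/10) = 1.334, G_1 = 10^(17.7/10) = 58.88
  Stage 2: F_2 = 10^(3.68/10) = 2.333, G_2 = 10^(18.7/10) = 74.13
  Stage 3: F_3 = 10^(0.695/10) = 1.174, G_3 = 10^(−0.695/10) = 0.8521
  Stage 4: F_4 = 10^(7.41/10) = 5.508, G_4 = 10^(−5.45/10) = 0.2851
Friis cascade:
  F = 1.334 + (2.333 − 1)/58.88 + (1.174 − 1)/4365 + (5.508 − 1)/3720 = 1.357
NF = 10 log₁₀(1.357) = 1.33 dB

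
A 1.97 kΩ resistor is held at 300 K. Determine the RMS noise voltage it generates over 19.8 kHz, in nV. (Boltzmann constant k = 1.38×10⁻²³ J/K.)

V_n = √(4kTRB)
4kTRB = 4 × 1.38×10⁻²³ × 300 × 1.97×10³ × 1.98×10⁴ = 6.46×10⁻¹³ V²
V_n = √(6.46×10⁻¹³) = 8.04×10⁻⁷ V = 804 nV

804 nV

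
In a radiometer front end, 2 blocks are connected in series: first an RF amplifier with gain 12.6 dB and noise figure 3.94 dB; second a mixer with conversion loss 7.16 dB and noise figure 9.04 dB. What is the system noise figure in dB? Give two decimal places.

Convert to linear (a loss of L dB is a gain of −L dB): F_i = 10^(NF_i/10), G_i = 10^(G_i,dB/10)
  Stage 1: F_1 = 10^(3.94/10) = 2.477, G_1 = 10^(12.6/10) = 18.20
  Stage 2: F_2 = 10^(9.04/10) = 8.017, G_2 = 10^(−7.16/10) = 0.1923
Friis cascade:
  F = 2.477 + (8.017 − 1)/18.20 = 2.863
NF = 10 log₁₀(2.863) = 4.57 dB

4.57 dB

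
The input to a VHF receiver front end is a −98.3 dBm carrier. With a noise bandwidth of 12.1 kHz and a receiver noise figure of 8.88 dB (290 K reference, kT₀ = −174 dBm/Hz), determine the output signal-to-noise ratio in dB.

26.0 dB

Noise floor: N = −174 + 10 log₁₀(B) + NF
10 log₁₀(1.21×10⁴) = 40.83 dB
N = −174 + 40.83 + 8.88 = −124.29 dBm
SNR = P_sig − N = −98.3 − (−124.29) = 25.99 dB → 26.0 dB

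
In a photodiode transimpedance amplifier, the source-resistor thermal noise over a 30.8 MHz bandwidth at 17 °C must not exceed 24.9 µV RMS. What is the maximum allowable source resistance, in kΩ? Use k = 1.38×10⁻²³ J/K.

T = 17 °C + 273.15 = 290.15 K
Johnson–Nyquist: V_n = √(4kTRB) ⇒ R = V_n² / (4kTB)
4kTB = 4 × 1.38×10⁻²³ × 290.15 × 3.08×10⁷ = 4.93×10⁻¹³
R = (2.49×10⁻⁵)² / 4.93×10⁻¹³ = 1.26×10³ Ω = 1.26 kΩ

1.26 kΩ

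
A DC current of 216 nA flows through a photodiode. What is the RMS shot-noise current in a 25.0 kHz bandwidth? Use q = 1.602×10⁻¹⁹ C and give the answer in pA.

41.6 pA

I_n = √(2qI·B)
2qI·B = 2 × 1.602×10⁻¹⁹ × 2.16×10⁻⁷ × 2.50×10⁴ = 1.73×10⁻²¹ A²
I_n = √(1.73×10⁻²¹) = 4.16×10⁻¹¹ A = 41.6 pA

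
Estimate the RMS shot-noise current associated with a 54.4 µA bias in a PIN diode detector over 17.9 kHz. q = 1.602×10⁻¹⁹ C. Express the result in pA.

I_n = √(2qI·B)
2qI·B = 2 × 1.602×10⁻¹⁹ × 5.44×10⁻⁵ × 1.79×10⁴ = 3.12×10⁻¹⁹ A²
I_n = √(3.12×10⁻¹⁹) = 5.59×10⁻¹⁰ A = 559 pA

559 pA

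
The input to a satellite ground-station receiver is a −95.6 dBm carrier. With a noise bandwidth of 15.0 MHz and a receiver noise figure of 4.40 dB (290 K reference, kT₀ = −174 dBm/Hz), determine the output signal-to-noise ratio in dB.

Noise floor: N = −174 + 10 log₁₀(B) + NF
10 log₁₀(1.50×10⁷) = 71.76 dB
N = −174 + 71.76 + 4.40 = −97.84 dBm
SNR = P_sig − N = −95.6 − (−97.84) = 2.24 dB → 2.2 dB

2.2 dB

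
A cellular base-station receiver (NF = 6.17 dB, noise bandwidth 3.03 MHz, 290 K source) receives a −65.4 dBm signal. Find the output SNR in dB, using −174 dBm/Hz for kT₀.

37.6 dB

Noise floor: N = −174 + 10 log₁₀(B) + NF
10 log₁₀(3.03×10⁶) = 64.81 dB
N = −174 + 64.81 + 6.17 = −103.02 dBm
SNR = P_sig − N = −65.4 − (−103.02) = 37.62 dB → 37.6 dB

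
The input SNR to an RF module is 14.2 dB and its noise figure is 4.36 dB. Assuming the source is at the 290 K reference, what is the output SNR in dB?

9.84 dB

By definition F = SNR_in/SNR_out, so in dB: SNR_out = SNR_in − NF
SNR_out = 14.2 − 4.36 = 9.84 dB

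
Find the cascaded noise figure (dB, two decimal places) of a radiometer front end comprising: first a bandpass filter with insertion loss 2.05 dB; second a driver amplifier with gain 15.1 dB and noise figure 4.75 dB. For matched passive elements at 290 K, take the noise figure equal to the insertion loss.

6.80 dB

Convert to linear (a loss of L dB is a gain of −L dB): F_i = 10^(NF_i/10), G_i = 10^(G_i,dB/10)
  Stage 1: F_1 = 10^(2.05/10) = 1.603, G_1 = 10^(−2.05/10) = 0.6237
  Stage 2: F_2 = 10^(4.75/10) = 2.985, G_2 = 10^(15.1/10) = 32.36
Friis cascade:
  F = 1.603 + (2.985 − 1)/0.6237 = 4.786
NF = 10 log₁₀(4.786) = 6.80 dB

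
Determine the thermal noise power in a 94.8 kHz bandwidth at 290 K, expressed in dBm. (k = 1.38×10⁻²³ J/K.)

−124.2 dBm

P_n = kTB = 1.38×10⁻²³ × 290 × 9.48×10⁴ = 3.79×10⁻¹⁶ W
In dBm: 10 log₁₀(3.79×10⁻¹⁶ / 10⁻³) = −124.2 dBm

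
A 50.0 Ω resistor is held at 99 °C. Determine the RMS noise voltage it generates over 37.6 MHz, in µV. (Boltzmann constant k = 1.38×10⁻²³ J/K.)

6.21 µV

T = 99 °C + 273.15 = 372.15 K
V_n = √(4kTRB)
4kTRB = 4 × 1.38×10⁻²³ × 372.15 × 5.00×10¹ × 3.76×10⁷ = 3.86×10⁻¹¹ V²
V_n = √(3.86×10⁻¹¹) = 6.21×10⁻⁶ V = 6.21 µV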